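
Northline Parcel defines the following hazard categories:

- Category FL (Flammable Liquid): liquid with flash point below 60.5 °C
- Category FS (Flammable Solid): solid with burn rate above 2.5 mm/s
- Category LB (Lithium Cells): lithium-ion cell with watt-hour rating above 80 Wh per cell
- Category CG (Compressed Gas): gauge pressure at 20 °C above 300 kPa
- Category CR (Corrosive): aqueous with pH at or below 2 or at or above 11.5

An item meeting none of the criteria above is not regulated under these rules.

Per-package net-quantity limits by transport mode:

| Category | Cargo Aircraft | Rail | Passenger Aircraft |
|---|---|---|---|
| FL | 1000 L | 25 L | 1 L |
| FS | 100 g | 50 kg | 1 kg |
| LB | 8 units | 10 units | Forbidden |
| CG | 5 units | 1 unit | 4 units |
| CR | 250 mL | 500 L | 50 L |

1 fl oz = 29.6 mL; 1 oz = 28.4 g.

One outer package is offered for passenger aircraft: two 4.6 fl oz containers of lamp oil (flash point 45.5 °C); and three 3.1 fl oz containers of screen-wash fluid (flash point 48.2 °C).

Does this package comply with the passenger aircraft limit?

Yes

With flash point 45.5 °C (< 60.5 °C), the lamp oil falls in Category FL.
Screen-wash fluid: flash point 48.2 °C < 60.5 °C → Category FL (Flammable Liquid).
Category FL net quantity: (two 4.6 fl oz containers = 272.32 mL) + (three 3.1 fl oz containers = 275.28 mL) = 547.6 mL.
That is within the Category FL passenger aircraft limit of 1 L.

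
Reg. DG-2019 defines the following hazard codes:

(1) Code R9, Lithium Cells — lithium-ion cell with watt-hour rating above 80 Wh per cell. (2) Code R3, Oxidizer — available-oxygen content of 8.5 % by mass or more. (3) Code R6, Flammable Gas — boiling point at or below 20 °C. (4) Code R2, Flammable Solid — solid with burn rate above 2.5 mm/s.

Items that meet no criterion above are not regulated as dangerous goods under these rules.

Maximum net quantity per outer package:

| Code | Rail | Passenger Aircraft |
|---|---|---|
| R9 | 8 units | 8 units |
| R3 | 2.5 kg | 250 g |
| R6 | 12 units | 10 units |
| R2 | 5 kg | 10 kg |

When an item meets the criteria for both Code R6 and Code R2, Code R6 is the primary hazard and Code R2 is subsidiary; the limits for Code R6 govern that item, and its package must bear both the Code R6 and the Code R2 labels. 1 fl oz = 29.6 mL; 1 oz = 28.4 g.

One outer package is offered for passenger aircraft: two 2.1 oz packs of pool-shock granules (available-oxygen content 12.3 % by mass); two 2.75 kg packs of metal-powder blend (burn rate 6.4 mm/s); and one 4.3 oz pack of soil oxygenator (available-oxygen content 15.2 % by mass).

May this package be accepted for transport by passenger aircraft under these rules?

Yes

With available-oxygen content 12.3 % by mass (≥ 8.5 % by mass), the pool-shock granules fall in Code R3.
With burn rate 6.4 mm/s (> 2.5 mm/s), the metal-powder blend falls in Code R2.
Soil oxygenator: available-oxygen content 15.2 % by mass ≥ 8.5 % by mass → Code R3 (Oxidizer).
Total Code R3: (two 2.1 oz packs = 119.28 g) + (one 4.3 oz pack = 122.12 g) = 241.4 g.
241.4 g ≤ 250 g (passenger aircraft limit, Code R3) — within limit.
Code R2 quantity: two 2.75 kg packs = 5.5 kg.
5.5 kg is within the passenger aircraft limit of 10 kg for Code R2.
Every hazard code is within its passenger aircraft limit and no segregation rule is violated.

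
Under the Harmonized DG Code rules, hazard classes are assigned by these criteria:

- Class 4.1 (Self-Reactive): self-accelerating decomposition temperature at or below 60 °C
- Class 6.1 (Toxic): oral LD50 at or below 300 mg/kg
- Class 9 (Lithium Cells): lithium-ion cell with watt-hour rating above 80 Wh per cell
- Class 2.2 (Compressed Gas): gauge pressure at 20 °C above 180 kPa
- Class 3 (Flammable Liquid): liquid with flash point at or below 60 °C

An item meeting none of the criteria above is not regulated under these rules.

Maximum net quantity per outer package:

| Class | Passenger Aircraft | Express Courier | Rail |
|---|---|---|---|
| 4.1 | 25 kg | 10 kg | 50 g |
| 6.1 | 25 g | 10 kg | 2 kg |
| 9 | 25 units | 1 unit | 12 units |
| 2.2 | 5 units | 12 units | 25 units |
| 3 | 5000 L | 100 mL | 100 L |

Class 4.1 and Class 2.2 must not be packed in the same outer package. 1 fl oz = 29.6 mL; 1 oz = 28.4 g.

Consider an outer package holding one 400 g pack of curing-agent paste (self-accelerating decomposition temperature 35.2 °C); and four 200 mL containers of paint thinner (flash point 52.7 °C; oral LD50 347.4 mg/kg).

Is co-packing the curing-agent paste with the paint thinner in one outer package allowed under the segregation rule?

Yes

With self-accelerating decomposition temperature 35.2 °C (≤ 60 °C), the curing-agent paste falls in Class 4.1.
Paint thinner: flash point 52.7 °C ≤ 60 °C → Class 3 (Flammable Liquid).
No segregation rule bars Class 4.1 with Class 3.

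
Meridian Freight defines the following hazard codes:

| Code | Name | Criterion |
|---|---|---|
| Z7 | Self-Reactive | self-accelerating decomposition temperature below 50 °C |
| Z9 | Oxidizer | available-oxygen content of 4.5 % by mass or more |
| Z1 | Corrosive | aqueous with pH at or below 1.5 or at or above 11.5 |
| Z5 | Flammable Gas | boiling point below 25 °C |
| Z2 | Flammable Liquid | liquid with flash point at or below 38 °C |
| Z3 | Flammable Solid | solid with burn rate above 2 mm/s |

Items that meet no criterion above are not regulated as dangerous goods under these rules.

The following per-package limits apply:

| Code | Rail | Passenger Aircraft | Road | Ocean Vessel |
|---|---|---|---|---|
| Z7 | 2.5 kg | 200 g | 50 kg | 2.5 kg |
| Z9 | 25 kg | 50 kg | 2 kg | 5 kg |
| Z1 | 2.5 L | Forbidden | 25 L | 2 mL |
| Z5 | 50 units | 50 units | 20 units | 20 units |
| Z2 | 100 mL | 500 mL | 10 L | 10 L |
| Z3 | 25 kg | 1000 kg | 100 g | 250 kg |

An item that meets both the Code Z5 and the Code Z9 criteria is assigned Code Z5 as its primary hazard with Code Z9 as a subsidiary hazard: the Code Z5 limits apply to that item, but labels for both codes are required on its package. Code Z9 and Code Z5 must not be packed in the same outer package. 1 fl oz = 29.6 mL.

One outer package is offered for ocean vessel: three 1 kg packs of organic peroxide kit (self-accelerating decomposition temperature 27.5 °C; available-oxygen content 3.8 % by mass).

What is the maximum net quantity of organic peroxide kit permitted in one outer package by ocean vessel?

2.5 kg

Organic peroxide kit: self-accelerating decomposition temperature 27.5 °C < 50 °C → Code Z7 (Self-Reactive).
The ocean vessel limit for Code Z7 is 2.5 kg.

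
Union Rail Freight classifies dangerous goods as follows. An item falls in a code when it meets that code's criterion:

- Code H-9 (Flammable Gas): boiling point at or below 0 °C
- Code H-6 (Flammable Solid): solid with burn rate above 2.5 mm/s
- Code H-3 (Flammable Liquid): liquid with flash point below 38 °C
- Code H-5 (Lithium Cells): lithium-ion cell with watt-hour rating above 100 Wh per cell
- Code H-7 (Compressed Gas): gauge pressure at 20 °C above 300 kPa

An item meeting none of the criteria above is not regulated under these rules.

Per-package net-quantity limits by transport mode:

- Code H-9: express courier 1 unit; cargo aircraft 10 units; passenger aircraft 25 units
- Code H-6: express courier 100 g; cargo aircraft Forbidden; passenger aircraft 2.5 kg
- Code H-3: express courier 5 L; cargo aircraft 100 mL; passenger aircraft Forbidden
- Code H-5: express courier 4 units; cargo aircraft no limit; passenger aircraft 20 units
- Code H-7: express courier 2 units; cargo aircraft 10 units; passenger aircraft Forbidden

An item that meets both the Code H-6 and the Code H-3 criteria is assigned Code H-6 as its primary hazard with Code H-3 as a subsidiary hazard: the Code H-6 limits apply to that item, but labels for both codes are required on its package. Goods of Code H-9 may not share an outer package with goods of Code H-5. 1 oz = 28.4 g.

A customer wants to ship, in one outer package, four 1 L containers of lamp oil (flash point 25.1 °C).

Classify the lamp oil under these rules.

Code H-3

Flash point 25.1 °C meets the Code H-3 criterion (Flammable Liquid), so the lamp oil is Code H-3.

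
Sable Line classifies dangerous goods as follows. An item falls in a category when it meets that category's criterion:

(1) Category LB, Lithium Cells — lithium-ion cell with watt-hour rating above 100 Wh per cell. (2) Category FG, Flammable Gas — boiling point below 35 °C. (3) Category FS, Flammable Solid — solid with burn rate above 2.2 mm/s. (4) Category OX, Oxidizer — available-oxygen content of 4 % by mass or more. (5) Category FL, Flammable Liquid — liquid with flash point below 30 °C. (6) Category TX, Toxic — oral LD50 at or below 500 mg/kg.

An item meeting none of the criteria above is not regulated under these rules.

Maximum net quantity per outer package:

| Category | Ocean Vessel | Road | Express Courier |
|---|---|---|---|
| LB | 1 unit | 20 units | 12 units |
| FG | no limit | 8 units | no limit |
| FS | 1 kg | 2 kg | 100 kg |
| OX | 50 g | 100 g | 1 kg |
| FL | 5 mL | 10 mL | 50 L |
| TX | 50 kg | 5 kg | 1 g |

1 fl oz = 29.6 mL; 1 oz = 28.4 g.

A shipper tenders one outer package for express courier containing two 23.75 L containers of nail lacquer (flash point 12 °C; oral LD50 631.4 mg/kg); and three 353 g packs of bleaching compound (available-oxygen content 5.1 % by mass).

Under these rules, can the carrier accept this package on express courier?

No

The nail lacquer has flash point 12 °C, which is < 30 °C, so it is Category FL (Flammable Liquid).
Available-oxygen content 5.1 % by mass meets the Category OX criterion (Oxidizer), so the bleaching compound is Category OX.
Category OX quantity: three 353 g packs = 1.059 kg.
That exceeds the Category OX express courier limit of 1 kg.
Category FL quantity: two 23.75 L containers = 47.5 L.
47.5 L ≤ 50 L (express courier limit, Category FL) — within limit.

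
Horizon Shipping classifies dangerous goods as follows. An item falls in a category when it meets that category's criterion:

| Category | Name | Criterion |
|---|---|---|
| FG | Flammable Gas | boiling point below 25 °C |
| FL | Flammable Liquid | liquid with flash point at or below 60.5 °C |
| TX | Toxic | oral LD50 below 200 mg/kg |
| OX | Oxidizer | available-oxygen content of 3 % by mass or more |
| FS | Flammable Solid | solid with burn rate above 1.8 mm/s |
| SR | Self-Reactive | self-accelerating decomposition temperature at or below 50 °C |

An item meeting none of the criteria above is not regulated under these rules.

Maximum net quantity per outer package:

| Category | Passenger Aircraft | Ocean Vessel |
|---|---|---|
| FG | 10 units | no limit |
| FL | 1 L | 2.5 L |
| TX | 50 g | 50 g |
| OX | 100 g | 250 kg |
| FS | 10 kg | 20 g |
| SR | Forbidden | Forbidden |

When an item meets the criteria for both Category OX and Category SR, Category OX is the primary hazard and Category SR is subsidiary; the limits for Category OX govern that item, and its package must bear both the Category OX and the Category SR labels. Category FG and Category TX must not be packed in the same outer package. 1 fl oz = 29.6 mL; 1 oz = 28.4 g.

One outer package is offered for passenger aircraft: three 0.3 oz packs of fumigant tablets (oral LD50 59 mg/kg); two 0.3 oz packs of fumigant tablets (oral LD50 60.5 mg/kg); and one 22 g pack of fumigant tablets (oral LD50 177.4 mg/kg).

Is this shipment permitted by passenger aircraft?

No

With oral LD50 59 mg/kg (< 200 mg/kg), the fumigant tablets fall in Category TX.
The fumigant tablets have oral LD50 60.5 mg/kg, which is < 200 mg/kg, so they are Category TX (Toxic).
Oral LD50 177.4 mg/kg meets the Category TX criterion (Toxic), so the fumigant tablets are Category TX.
Category TX net quantity: (three 0.3 oz packs = 25.56 g) + (two 0.3 oz packs = 17.04 g) + 22 g = 64.6 g.
64.6 g > 50 g (passenger aircraft limit, Category TX) — over the limit.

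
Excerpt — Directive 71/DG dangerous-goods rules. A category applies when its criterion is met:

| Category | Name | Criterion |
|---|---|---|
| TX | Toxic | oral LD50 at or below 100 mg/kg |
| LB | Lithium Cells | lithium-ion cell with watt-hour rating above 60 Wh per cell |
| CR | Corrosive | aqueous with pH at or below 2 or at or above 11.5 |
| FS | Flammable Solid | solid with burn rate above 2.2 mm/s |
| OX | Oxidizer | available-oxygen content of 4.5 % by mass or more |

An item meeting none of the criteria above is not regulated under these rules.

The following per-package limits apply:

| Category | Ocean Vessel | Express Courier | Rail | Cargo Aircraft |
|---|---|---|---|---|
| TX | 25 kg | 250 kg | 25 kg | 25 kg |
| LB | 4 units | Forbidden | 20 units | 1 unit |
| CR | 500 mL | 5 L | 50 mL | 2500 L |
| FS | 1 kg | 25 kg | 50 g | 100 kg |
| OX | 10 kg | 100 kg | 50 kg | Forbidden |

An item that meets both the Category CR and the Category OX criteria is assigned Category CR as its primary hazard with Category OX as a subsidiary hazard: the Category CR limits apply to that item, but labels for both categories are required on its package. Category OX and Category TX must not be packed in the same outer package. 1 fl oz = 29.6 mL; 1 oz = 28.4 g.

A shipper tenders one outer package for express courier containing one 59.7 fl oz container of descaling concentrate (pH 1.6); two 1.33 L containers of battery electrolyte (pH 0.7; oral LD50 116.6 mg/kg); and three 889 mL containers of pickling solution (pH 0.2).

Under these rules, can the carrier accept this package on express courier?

The descaling concentrate has pH 1.6, which is ≤ 2, so it is Category CR (Corrosive).
Battery electrolyte: pH 0.7 ≤ 2 → Category CR (Corrosive).
With pH 0.2 (≤ 2), the pickling solution falls in Category CR.
Category CR net quantity: (one 59.7 fl oz container = 1767.12 mL) + (two 1.33 L containers = 2.66 L) + (three 889 mL containers = 2.667 L) = 7094.12 mL.
7094.12 mL exceeds the express courier limit of 5 L for Category CR.

No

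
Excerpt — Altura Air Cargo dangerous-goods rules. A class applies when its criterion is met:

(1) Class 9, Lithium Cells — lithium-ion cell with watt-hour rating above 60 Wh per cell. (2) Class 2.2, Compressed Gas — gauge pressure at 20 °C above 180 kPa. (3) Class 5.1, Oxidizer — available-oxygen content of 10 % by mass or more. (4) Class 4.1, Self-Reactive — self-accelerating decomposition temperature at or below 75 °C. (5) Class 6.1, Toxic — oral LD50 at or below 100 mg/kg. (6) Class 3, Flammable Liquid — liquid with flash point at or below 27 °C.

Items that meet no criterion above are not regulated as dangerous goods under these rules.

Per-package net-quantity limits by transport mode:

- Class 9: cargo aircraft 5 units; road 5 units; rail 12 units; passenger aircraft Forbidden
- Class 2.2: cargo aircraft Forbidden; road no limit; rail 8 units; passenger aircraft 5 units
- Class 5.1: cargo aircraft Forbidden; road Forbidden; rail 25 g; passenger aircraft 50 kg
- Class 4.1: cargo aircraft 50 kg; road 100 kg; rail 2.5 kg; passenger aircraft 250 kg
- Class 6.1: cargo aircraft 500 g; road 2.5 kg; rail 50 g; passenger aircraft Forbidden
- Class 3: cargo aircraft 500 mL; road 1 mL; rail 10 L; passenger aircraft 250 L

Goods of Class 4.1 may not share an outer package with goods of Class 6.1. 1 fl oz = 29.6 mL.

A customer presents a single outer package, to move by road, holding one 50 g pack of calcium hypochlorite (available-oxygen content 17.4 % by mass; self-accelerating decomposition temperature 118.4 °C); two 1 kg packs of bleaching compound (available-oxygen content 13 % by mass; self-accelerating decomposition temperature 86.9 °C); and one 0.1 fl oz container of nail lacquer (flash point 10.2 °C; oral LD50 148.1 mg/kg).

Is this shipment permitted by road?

The calcium hypochlorite has available-oxygen content 17.4 % by mass, which is ≥ 10 % by mass, so it is Class 5.1 (Oxidizer).
Bleaching compound: available-oxygen content 13 % by mass ≥ 10 % by mass → Class 5.1 (Oxidizer).
Flash point 10.2 °C meets the Class 3 criterion (Flammable Liquid), so the nail lacquer is Class 3.
Class 3 quantity: one 0.1 fl oz container = 2.96 mL.
2.96 mL > 1 mL (road limit, Class 3) — over the limit.
Total Class 5.1: 50 g + (two 1 kg packs = 2 kg) = 2.05 kg.
By road, Class 5.1 is Forbidden regardless of quantity.
The segregation rule (Class 4.1 with Class 6.1) does not apply to Class 3 with Class 5.1.

No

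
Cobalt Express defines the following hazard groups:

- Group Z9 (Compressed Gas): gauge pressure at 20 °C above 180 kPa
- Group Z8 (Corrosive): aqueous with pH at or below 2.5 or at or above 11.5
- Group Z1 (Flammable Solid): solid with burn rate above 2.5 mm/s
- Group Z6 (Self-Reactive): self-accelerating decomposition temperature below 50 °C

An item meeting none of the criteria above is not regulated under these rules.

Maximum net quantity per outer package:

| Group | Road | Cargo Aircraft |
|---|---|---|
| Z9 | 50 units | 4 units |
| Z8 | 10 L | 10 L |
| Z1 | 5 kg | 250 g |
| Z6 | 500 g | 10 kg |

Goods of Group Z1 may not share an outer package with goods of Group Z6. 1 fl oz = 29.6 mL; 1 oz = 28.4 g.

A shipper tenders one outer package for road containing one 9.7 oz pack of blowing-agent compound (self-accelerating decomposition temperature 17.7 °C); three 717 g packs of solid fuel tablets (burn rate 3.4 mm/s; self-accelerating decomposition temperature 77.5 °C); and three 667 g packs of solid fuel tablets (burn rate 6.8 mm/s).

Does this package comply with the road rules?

No

The blowing-agent compound has self-accelerating decomposition temperature 17.7 °C, which is < 50 °C, so it is Group Z6 (Self-Reactive).
Burn rate 3.4 mm/s meets the Group Z1 criterion (Flammable Solid), so the solid fuel tablets are Group Z1.
Solid fuel tablets: burn rate 6.8 mm/s > 2.5 mm/s → Group Z1 (Flammable Solid).
Total Group Z1: (three 717 g packs = 2.151 kg) + (three 667 g packs = 2.001 kg) = 4.152 kg.
4.152 kg ≤ 5 kg (road limit, Group Z1) — within limit.
Group Z6 quantity: one 9.7 oz pack = 275.48 g.
275.48 g ≤ 500 g (road limit, Group Z6) — within limit.
Group Z1 and Group Z6 may not share an outer package.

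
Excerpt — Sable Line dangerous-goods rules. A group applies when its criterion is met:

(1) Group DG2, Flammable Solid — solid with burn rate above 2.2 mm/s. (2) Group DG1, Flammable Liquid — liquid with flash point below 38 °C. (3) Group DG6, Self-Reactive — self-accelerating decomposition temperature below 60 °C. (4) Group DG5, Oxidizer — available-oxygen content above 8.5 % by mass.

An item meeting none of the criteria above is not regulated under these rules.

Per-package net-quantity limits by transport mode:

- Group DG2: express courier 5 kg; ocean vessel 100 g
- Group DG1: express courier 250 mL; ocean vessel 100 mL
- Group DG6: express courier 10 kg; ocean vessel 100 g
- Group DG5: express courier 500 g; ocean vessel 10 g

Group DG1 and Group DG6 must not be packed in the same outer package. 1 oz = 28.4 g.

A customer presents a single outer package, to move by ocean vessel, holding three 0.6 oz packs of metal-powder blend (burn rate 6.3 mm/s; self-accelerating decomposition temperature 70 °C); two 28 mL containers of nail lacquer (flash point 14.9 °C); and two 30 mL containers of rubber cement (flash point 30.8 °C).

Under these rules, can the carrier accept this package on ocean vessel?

Burn rate 6.3 mm/s meets the Group DG2 criterion (Flammable Solid), so the metal-powder blend is Group DG2.
The nail lacquer has flash point 14.9 °C, which is < 38 °C, so it is Group DG1 (Flammable Liquid).
Flash point 30.8 °C meets the Group DG1 criterion (Flammable Liquid), so the rubber cement is Group DG1.
Group DG2 quantity: three 0.6 oz packs = 51.12 g.
That is within the Group DG2 ocean vessel limit of 100 g.
Total Group DG1: (two 28 mL containers = 56 mL) + (two 30 mL containers = 60 mL) = 116 mL.
116 mL exceeds the ocean vessel limit of 100 mL for Group DG1.
The segregation rule (Group DG1 with Group DG6) does not apply to Group DG2 with Group DG1.

No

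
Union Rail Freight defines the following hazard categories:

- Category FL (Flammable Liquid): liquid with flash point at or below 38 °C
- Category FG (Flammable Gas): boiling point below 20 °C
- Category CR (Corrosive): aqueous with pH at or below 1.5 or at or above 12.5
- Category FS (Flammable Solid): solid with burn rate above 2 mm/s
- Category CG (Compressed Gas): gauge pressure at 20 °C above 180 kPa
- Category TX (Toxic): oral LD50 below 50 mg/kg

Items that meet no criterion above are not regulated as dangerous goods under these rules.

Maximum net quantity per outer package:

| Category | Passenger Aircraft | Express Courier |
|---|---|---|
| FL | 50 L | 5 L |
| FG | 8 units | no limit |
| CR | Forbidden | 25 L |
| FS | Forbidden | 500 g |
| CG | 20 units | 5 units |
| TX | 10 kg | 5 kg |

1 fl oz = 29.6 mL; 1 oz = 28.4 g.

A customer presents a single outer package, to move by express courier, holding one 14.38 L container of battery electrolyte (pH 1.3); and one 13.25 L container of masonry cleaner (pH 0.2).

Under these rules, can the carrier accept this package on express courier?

No

pH 1.3 meets the Category CR criterion (Corrosive), so the battery electrolyte is Category CR.
The masonry cleaner has pH 0.2, which is ≤ 1.5, so it is Category CR (Corrosive).
Category CR net quantity: 14.38 L + 13.25 L = 27.63 L.
27.63 L exceeds the express courier limit of 25 L for Category CR.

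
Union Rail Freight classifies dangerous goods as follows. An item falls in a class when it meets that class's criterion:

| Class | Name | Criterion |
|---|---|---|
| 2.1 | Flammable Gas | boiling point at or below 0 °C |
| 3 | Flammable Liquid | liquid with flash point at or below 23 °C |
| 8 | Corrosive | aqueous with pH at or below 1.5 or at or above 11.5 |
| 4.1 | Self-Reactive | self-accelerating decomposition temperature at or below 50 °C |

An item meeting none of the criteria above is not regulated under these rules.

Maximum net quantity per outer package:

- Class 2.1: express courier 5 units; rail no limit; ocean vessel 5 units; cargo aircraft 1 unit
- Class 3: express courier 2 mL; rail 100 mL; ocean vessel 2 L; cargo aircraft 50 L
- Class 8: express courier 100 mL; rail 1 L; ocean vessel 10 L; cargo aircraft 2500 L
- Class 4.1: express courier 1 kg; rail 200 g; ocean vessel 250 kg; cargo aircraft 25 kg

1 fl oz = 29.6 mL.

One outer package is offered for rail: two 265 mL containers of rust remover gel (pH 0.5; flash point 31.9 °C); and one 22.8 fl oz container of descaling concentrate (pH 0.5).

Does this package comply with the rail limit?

With pH 0.5 (≤ 1.5), the rust remover gel falls in Class 8.
With pH 0.5 (≤ 1.5), the descaling concentrate falls in Class 8.
Total Class 8: (two 265 mL containers = 530 mL) + (one 22.8 fl oz container = 674.88 mL) = 1204.88 mL.
1204.88 mL > 1 L (rail limit, Class 8) — over the limit.

No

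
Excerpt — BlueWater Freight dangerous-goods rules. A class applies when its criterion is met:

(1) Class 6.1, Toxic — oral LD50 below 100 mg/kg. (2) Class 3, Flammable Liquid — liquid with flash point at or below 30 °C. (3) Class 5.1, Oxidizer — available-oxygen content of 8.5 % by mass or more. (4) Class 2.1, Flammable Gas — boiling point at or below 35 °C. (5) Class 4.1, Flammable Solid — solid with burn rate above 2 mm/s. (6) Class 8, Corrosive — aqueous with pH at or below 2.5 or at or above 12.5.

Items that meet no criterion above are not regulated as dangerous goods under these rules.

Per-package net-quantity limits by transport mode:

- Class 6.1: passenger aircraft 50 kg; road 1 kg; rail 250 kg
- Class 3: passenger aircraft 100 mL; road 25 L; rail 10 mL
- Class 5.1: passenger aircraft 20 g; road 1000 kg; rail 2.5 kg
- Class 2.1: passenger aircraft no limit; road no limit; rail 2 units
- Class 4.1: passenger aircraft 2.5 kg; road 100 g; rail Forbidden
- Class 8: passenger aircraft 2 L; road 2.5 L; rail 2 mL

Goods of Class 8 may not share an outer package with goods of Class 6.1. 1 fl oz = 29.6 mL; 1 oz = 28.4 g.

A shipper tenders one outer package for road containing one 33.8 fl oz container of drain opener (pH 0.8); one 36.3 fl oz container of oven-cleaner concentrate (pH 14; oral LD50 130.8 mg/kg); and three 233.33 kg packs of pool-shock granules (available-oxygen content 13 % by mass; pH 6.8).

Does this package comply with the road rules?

Drain opener: pH 0.8 ≤ 2.5 → Class 8 (Corrosive).
pH 14 meets the Class 8 criterion (Corrosive), so the oven-cleaner concentrate is Class 8.
Pool-shock granules: available-oxygen content 13 % by mass ≥ 8.5 % by mass → Class 5.1 (Oxidizer).
Class 8 net quantity: (one 33.8 fl oz container = 1000.48 mL) + (one 36.3 fl oz container = 1074.48 mL) = 2074.96 mL.
2074.96 mL ≤ 2.5 L (road limit, Class 8) — within limit.
Class 5.1 quantity: three 233.33 kg packs = 699.99 kg.
699.99 kg is within the road limit of 1000 kg for Class 5.1.
The segregation rule (Class 8 with Class 6.1) does not apply to Class 8 with Class 5.1.
Every hazard class is within its road limit and no segregation rule is violated.

Yes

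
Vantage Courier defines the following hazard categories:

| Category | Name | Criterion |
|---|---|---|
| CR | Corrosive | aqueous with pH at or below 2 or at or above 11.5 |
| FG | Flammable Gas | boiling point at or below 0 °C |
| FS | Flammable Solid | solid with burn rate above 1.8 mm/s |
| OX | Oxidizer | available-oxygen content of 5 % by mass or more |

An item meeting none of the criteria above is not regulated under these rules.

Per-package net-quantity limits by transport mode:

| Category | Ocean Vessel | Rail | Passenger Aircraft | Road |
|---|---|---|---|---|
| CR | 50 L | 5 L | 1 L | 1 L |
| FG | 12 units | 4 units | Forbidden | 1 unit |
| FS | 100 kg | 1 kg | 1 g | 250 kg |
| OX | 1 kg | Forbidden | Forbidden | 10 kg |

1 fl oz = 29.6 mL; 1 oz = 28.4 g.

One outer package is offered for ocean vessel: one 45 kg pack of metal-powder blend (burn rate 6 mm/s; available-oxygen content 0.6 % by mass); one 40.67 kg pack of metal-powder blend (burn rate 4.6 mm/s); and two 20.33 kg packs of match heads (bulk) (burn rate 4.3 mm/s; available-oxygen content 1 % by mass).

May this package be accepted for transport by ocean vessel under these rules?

No

Burn rate 6 mm/s meets the Category FS criterion (Flammable Solid), so the metal-powder blend is Category FS.
With burn rate 4.6 mm/s (> 1.8 mm/s), the metal-powder blend falls in Category FS.
The match heads (bulk) have burn rate 4.3 mm/s, which is > 1.8 mm/s, so they are Category FS (Flammable Solid).
Total Category FS: 45 kg + 40.67 kg + (two 20.33 kg packs = 40.66 kg) = 126.33 kg.
126.33 kg exceeds the ocean vessel limit of 100 kg for Category FS.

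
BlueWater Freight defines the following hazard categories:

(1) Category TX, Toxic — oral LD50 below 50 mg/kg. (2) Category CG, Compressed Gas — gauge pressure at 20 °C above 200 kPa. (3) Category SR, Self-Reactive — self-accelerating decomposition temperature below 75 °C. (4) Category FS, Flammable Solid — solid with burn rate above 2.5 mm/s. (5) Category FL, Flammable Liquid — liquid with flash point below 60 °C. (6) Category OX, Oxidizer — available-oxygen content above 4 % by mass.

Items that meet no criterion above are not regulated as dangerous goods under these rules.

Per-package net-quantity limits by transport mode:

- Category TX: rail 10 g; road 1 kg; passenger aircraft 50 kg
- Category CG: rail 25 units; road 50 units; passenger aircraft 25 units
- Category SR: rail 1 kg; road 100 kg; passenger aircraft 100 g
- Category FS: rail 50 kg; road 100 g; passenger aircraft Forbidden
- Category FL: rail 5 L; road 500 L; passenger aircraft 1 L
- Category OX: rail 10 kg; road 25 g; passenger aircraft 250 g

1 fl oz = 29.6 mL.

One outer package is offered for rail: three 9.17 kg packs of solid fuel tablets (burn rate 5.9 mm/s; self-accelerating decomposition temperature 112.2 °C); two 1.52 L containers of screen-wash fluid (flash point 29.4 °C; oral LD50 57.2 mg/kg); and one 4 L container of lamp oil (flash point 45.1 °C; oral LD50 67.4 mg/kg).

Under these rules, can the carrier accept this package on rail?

No

The solid fuel tablets have burn rate 5.9 mm/s, which is > 2.5 mm/s, so they are Category FS (Flammable Solid).
With flash point 29.4 °C (< 60 °C), the screen-wash fluid falls in Category FL.
Lamp oil: flash point 45.1 °C < 60 °C → Category FL (Flammable Liquid).
Category FS quantity: three 9.17 kg packs = 27.51 kg.
That is within the Category FS rail limit of 50 kg.
Category FL net quantity: (two 1.52 L containers = 3.04 L) + 4 L = 7.04 L.
7.04 L exceeds the rail limit of 5 L for Category FL.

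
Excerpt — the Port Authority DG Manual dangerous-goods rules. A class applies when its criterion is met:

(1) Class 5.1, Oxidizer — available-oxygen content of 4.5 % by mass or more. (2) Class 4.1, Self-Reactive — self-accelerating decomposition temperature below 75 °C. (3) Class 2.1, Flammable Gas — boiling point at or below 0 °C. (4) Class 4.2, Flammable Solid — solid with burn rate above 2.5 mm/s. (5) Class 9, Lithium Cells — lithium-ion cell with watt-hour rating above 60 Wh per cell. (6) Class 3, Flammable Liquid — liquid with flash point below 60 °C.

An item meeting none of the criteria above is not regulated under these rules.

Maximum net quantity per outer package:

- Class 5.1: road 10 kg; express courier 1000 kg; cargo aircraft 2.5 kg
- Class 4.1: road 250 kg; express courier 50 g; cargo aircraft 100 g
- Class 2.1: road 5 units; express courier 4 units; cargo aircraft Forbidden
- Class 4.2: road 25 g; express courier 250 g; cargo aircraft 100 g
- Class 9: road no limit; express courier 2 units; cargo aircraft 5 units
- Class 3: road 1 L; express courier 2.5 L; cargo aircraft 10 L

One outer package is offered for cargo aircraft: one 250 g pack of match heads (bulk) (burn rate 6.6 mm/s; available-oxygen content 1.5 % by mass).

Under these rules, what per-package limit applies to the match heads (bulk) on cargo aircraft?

With burn rate 6.6 mm/s (> 2.5 mm/s), the match heads (bulk) fall in Class 4.2.
The cargo aircraft limit for Class 4.2 is 100 g.

100 g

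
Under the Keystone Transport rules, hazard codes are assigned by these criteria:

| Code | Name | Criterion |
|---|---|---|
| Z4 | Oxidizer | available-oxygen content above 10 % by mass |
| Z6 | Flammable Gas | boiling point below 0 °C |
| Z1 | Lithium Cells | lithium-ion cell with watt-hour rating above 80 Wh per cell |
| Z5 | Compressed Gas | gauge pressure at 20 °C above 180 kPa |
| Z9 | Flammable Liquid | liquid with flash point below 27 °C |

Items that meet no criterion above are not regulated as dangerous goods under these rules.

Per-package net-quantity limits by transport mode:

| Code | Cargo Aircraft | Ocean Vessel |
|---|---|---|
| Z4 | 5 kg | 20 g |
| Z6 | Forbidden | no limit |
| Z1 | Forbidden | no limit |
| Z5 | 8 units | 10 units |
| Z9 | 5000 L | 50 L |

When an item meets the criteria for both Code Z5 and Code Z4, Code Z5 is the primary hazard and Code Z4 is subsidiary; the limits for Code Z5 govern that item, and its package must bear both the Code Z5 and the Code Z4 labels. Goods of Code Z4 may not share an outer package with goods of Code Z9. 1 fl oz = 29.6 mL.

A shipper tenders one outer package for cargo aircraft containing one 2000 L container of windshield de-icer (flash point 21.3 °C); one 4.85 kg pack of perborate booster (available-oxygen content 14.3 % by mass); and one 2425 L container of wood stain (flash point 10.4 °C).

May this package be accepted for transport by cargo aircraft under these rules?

The windshield de-icer has flash point 21.3 °C, which is < 27 °C, so it is Code Z9 (Flammable Liquid).
With available-oxygen content 14.3 % by mass (> 10 % by mass), the perborate booster falls in Code Z4.
With flash point 10.4 °C (< 27 °C), the wood stain falls in Code Z9.
Code Z4 quantity: 4.85 kg.
That is within the Code Z4 cargo aircraft limit of 5 kg.
Code Z9 net quantity: 2000 L + 2425 L = 4425 L.
4425 L ≤ 5000 L (cargo aircraft limit, Code Z9) — within limit.
Code Z4 and Code Z9 may not share an outer package.

No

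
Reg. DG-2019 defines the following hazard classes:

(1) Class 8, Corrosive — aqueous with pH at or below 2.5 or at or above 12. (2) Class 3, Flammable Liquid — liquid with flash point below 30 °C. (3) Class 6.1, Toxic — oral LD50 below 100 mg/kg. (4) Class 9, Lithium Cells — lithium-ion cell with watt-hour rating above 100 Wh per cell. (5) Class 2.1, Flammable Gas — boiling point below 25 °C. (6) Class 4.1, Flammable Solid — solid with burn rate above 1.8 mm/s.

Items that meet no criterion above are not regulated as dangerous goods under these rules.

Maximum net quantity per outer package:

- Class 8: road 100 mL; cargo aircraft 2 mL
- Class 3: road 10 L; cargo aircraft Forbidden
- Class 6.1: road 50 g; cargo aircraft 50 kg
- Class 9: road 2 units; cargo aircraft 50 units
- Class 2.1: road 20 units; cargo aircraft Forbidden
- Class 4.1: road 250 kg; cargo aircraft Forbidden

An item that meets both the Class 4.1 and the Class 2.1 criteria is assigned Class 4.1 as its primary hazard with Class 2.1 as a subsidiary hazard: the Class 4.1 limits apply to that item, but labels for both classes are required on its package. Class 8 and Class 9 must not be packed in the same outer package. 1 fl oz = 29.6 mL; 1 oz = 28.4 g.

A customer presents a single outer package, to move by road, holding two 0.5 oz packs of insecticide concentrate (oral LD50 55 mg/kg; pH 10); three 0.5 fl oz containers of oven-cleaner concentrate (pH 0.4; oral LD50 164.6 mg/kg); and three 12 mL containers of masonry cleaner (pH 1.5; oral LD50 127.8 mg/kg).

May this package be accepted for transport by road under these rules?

The insecticide concentrate has oral LD50 55 mg/kg, which is < 100 mg/kg, so it is Class 6.1 (Toxic).
pH 0.4 meets the Class 8 criterion (Corrosive), so the oven-cleaner concentrate is Class 8.
Masonry cleaner: pH 1.5 ≤ 2.5 → Class 8 (Corrosive).
Class 8 net quantity: (three 0.5 fl oz containers = 44.4 mL) + (three 12 mL containers = 36 mL) = 80.4 mL.
That is within the Class 8 road limit of 100 mL.
Class 6.1 quantity: two 0.5 oz packs = 28.4 g.
That is within the Class 6.1 road limit of 50 g.
The segregation rule (Class 8 with Class 9) does not apply to Class 8 with Class 6.1.
Every hazard class is within its road limit and no segregation rule is violated.

Yes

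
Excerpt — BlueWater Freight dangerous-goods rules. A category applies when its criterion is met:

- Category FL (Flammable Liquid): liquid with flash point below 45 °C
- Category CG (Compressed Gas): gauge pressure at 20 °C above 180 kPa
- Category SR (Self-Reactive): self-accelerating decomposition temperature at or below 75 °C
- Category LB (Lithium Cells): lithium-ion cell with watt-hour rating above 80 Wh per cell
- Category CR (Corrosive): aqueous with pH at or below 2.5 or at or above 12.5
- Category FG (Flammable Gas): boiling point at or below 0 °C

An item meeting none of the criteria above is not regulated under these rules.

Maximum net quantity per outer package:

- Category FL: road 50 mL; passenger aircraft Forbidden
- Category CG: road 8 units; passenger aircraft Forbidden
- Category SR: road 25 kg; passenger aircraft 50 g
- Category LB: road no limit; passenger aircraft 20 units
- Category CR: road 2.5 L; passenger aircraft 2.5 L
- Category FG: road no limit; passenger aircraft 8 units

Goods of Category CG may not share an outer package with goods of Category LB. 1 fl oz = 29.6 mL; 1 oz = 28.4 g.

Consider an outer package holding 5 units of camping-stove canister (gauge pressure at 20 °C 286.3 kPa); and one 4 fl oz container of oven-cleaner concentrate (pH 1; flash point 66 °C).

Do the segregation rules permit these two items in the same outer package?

Yes

The camping-stove canister has gauge pressure at 20 °C 286.3 kPa, which is > 180 kPa, so it is Category CG (Compressed Gas).
Oven-cleaner concentrate: pH 1 ≤ 2.5 → Category CR (Corrosive).
No segregation rule bars Category CG with Category CR.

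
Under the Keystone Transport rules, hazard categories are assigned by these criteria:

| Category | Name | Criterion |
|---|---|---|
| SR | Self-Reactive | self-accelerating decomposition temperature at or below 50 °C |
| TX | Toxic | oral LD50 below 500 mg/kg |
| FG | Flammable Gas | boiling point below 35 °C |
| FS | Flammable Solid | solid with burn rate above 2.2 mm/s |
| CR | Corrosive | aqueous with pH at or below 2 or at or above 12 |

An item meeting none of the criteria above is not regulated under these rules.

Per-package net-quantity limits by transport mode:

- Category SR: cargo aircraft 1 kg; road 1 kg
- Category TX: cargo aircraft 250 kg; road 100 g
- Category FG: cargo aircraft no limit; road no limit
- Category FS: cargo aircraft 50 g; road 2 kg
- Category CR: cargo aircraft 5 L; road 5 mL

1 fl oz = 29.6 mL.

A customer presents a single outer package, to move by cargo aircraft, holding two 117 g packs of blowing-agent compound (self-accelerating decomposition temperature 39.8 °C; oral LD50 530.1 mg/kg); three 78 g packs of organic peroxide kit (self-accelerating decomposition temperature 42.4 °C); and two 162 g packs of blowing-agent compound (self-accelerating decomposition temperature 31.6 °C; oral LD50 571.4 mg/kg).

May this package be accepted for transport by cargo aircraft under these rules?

The blowing-agent compound has self-accelerating decomposition temperature 39.8 °C, which is ≤ 50 °C, so it is Category SR (Self-Reactive).
The organic peroxide kit has self-accelerating decomposition temperature 42.4 °C, which is ≤ 50 °C, so it is Category SR (Self-Reactive).
With self-accelerating decomposition temperature 31.6 °C (≤ 50 °C), the blowing-agent compound falls in Category SR.
Total Category SR: (two 117 g packs = 234 g) + (three 78 g packs = 234 g) + (two 162 g packs = 324 g) = 792 g.
792 g ≤ 1 kg (cargo aircraft limit, Category SR) — within limit.

Yes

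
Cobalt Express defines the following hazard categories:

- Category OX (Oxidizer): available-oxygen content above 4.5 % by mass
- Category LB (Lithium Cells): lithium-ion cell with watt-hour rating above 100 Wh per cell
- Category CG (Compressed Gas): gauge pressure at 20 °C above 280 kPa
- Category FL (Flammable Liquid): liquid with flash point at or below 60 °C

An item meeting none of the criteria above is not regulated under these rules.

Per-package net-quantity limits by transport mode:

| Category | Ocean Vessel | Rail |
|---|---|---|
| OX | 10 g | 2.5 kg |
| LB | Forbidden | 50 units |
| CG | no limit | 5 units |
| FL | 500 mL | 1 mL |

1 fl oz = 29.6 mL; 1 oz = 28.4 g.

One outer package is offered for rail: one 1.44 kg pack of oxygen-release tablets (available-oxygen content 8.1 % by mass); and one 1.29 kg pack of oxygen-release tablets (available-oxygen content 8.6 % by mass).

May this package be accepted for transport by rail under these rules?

No

With available-oxygen content 8.1 % by mass (> 4.5 % by mass), the oxygen-release tablets fall in Category OX.
The oxygen-release tablets have available-oxygen content 8.6 % by mass, which is > 4.5 % by mass, so they are Category OX (Oxidizer).
Category OX net quantity: 1.44 kg + 1.29 kg = 2.73 kg.
2.73 kg > 2.5 kg (rail limit, Category OX) — over the limit.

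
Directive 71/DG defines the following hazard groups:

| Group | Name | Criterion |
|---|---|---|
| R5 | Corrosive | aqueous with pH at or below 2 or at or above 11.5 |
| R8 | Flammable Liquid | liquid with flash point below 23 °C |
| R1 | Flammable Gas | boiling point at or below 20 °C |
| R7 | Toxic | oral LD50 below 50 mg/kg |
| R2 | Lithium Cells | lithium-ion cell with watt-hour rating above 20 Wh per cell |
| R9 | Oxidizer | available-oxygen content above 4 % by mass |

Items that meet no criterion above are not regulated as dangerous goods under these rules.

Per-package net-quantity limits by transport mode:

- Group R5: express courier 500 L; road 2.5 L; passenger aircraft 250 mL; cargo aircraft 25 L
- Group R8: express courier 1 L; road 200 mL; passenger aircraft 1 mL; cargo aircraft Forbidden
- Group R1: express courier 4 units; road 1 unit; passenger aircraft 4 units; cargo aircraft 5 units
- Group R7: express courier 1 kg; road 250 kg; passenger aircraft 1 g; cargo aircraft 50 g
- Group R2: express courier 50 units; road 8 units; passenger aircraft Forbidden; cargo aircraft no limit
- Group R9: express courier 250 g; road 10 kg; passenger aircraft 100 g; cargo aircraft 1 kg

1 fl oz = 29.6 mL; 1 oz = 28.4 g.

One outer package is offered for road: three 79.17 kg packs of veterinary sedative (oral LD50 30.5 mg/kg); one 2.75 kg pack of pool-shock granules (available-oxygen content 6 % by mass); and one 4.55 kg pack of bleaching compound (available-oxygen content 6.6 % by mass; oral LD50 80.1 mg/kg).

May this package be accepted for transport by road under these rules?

Yes

With oral LD50 30.5 mg/kg (< 50 mg/kg), the veterinary sedative falls in Group R7.
Available-oxygen content 6 % by mass meets the Group R9 criterion (Oxidizer), so the pool-shock granules are Group R9.
Bleaching compound: available-oxygen content 6.6 % by mass > 4 % by mass → Group R9 (Oxidizer).
Group R9 net quantity: 2.75 kg + 4.55 kg = 7.3 kg.
7.3 kg ≤ 10 kg (road limit, Group R9) — within limit.
Group R7 quantity: three 79.17 kg packs = 237.51 kg.
237.51 kg ≤ 250 kg (road limit, Group R7) — within limit.
Every hazard group is within its road limit and no segregation rule is violated.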